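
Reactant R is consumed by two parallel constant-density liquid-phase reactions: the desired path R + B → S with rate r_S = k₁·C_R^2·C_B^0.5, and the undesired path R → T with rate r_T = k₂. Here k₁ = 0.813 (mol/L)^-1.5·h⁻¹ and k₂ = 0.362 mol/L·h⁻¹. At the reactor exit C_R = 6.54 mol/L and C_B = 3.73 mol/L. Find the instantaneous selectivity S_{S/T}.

S_{S/T} = r_S/r_T = (k₁·C_R^2·C_B^0.5)/(k₂) = (k₁/k₂)·C_R^2·C_B^0.5.
= (0.813×6.540^2×3.730^0.5) / (0.362) = 67.16/0.3620 = 186.
Since the desired path is higher order in R, keeping C_R high (PFR or concentrated feed) favours S.

186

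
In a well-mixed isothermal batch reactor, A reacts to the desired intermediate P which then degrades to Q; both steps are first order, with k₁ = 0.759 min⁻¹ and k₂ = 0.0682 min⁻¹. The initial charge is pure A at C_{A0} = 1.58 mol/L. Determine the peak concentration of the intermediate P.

At the optimum, C_{P,max}/C_{A0} = (k₁/k₂)^[k₂/(k₂−k₁)].
= (0.759/0.0682)^(0.0682/(0.0682−0.759)) = (11.13)^(-0.09873) = 0.7883.
C_{P,max} = 0.7883×1.58 = 1.25 mol/L.

1.25 mol/L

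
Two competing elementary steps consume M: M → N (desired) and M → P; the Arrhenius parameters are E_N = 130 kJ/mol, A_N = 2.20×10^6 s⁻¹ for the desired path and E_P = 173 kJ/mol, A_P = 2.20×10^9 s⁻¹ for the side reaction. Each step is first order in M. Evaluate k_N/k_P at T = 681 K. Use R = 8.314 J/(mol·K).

1.99

Since both paths have the same order in M, the concentration cancels and S_{N/P} = k_N/k_P = (A_N/A_P)·exp[(E_P−E_N)/(RT)].
(E_P−E_N)/(RT) = (173−130)×10³/(8.314×681) = 43000/5662 = 7.595.
k_N/k_P = (2.20×10^6/2.20×10^9)·exp(7.595) = 0.001000 × 1988 = 1.99.
Since E_N < E_P, lowering the temperature improves selectivity toward N.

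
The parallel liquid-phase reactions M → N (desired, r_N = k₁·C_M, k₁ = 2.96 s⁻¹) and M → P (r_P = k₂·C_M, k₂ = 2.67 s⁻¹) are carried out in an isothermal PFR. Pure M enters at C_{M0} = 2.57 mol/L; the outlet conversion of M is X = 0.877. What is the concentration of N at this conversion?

1.18 mol/L

C_M = C_{M0}(1−X) = 0.3161 mol/L.
Both paths are first order in M, so the instantaneous fraction to N is constant: dC_N/d(−C_M) = k₁/(k₁+k₂) = 0.5258.
C_N = 0.5258·(C_{M0}−C_M) = 0.5258×2.254 = 1.18 mol/L.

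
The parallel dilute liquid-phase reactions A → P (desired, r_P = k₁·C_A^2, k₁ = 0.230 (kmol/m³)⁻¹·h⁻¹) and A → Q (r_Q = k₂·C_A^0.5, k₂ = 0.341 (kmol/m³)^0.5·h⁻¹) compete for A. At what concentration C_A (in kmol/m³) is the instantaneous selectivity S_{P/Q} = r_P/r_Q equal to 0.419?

0.728 kmol/m³

S_{P/Q} = (k₁/k₂)·C_A^1.5 ⇒ C_A = (S·k₂/k₁)^(1/1.5).
= (0.419×0.341/0.230)^(0.6667) = (0.6212)^(0.6667) = 0.728 kmol/m³.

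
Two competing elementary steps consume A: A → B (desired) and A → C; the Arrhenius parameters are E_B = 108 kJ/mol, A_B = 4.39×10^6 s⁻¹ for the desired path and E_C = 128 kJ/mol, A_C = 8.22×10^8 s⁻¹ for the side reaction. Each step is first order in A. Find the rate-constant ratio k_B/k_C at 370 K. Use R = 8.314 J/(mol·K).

3.56

Since both paths have the same order in A, the concentration cancels and S_{B/C} = k_B/k_C = (A_B/A_C)·exp[(E_C−E_B)/(RT)].
(E_C−E_B)/(RT) = (128−108)×10³/(8.314×370) = 20000/3076 = 6.502.
k_B/k_C = (4.39×10^6/8.22×10^8)·exp(6.502) = 0.005341 × 666.2 = 3.56.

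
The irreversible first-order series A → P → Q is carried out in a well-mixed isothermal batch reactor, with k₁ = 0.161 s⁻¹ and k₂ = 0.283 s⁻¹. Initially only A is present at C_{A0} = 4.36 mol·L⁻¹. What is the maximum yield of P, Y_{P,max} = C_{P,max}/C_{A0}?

Evaluating C_P at t_opt = ln(k₂/k₁)/(k₂−k₁) gives C_{P,max}/C_{A0} = (k₁/k₂)^[k₂/(k₂−k₁)].
= (0.161/0.283)^(0.283/(0.283−0.161)) = (0.5689)^(2.320) = 0.2703.

0.270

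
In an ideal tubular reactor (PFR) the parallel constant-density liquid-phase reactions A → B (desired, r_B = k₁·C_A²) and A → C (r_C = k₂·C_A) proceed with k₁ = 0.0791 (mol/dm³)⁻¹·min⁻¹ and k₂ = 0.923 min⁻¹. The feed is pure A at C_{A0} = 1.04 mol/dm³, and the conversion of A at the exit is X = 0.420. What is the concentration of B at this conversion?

0.0287 mol/dm³

C_A = C_{A0}(1−X) = 0.6032 mol/dm³.
Along a PFR/batch, dC_C/dC_A = −r_C/(r_B+r_C) = −k₂/(k₂+k₁·C_A).
Integrating from C_{A0} to C_A: C_C = (0.923/0.0791)·ln[(0.923+0.0791·1.04)/(0.923+0.0791·0.603)] = 11.67·ln(1.005/0.9707) = 0.4081 mol/dm³.
Then C_B = (C_{A0}−C_A) − C_C = 0.4368 − 0.4081 = 0.02869 mol/dm³.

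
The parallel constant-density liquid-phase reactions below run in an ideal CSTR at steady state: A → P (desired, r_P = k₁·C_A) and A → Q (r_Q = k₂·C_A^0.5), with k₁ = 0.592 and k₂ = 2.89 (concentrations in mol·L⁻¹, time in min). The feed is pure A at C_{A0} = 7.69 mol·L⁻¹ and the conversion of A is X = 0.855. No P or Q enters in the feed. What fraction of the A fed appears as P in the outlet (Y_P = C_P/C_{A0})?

Exit C_A = C_{A0}(1−X) = 7.69×0.145 = 1.115 mol·L⁻¹.
In a CSTR the entire volume is at exit conditions, so r_P = 0.592×1.115 = 0.6601 and r_Q = 2.89×1.115^0.5 = 3.052.
Fraction of consumed A going to P: r_P/(r_P+r_Q) = 0.1778.
C_P = 0.1778·C_{A0}·X = 0.1778×7.69×0.855 = 1.17 mol·L⁻¹; Y_P = C_P/C_{A0} = 0.152.

0.152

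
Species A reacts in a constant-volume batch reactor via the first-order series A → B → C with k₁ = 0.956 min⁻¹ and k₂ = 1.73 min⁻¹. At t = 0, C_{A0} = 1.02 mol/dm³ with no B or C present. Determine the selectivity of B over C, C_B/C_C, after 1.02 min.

Solving the coupled first-order balances gives C_B(t) = [k₁/(k₂−k₁)]·C_{A0}·(e^(−k₁t) − e^(−k₂t)).
e^(−k₁t) = e^(−0.956×1.02) = e^(−0.9751) = 0.3771; e^(−k₂t) = e^(−1.765) = 0.1713.
C_B = 0.956×1.02/(1.73−0.956) × (0.3771−0.1713) = 1.260×0.2059 = 0.2594 mol/dm³.
C_A = C_{A0}e^(−k₁t) = 0.3847 mol/dm³, so C_C = C_{A0}−C_A−C_B = 0.3759 mol/dm³; C_B/C_C = 0.690.

0.690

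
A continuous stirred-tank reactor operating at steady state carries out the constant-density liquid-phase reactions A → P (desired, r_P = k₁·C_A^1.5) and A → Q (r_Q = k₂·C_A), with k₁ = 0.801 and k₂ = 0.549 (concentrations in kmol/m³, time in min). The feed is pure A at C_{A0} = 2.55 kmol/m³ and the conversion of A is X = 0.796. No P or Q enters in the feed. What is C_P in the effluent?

1.04 kmol/m³

Exit C_A = C_{A0}(1−X) = 2.55×0.204 = 0.5202 kmol/m³.
Rates in a CSTR are evaluated at the outlet concentration: r_P = 0.801×0.5202^1.5 = 0.3005, r_Q = 0.549×0.5202 = 0.2856.
Fraction of consumed A going to P: r_P/(r_P+r_Q) = 0.5127.
C_P = 0.5127·C_{A0}·X = 0.5127×2.55×0.796 = 1.04 kmol/m³.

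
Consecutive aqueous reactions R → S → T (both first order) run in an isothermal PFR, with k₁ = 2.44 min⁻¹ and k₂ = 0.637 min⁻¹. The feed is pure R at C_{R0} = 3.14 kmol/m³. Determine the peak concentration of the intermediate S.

Evaluating C_S at τ_opt = ln(k₂/k₁)/(k₂−k₁) gives C_{S,max}/C_{R0} = (k₁/k₂)^[k₂/(k₂−k₁)].
= (2.44/0.637)^(0.637/(0.637−2.44)) = (3.830)^(-0.3533) = 0.6222.
C_{S,max} = 0.6222×3.14 = 1.95 kmol/m³.

1.95 kmol/m³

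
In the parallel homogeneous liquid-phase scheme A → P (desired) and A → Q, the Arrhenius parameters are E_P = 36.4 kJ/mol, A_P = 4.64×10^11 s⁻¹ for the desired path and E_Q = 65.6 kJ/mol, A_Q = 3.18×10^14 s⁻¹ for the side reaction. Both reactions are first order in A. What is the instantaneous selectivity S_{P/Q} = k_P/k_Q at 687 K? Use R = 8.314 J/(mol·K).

k_P/k_Q = (A_P/A_Q)·exp[−(E_P−E_Q)/(RT)] = (A_P/A_Q)·exp[(E_Q−E_P)/(RT)].
(E_Q−E_P)/(RT) = (65.6−36.4)×10³/(8.314×687) = 29200/5712 = 5.112.
k_P/k_Q = (4.64×10^11/3.18×10^14)·exp(5.112) = 0.001459 × 166.1 = 0.242.
Since E_P < E_Q, lowering the temperature improves selectivity toward P.

0.242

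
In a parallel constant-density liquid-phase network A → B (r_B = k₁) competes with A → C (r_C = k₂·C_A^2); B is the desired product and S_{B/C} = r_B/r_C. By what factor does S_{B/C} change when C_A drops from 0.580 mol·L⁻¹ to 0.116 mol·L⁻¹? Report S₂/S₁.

25.0

S_{B/C} = (k₁/k₂)·C_A^-2, so S₂/S₁ = (C_{A,2}/C_{A,1})^-2.
= (0.116/0.580)^(-2) = (0.2000)^(-2) = 25.0.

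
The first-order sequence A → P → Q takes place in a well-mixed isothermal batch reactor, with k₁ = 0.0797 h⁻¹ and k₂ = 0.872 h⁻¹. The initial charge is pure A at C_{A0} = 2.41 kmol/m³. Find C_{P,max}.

0.173 kmol/m³

At the optimum, C_{P,max}/C_{A0} = (k₁/k₂)^[k₂/(k₂−k₁)].
= (0.0797/0.872)^(0.872/(0.872−0.0797)) = (0.09140)^(1.101) = 0.07185.
C_{P,max} = 0.07185×2.41 = 0.173 kmol/m³.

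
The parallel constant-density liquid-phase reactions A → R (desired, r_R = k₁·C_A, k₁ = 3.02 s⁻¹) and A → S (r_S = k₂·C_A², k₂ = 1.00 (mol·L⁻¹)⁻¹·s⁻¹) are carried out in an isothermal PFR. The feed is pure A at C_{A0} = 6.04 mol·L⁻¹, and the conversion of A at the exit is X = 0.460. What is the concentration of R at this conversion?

1.11 mol·L⁻¹

C_A = C_{A0}(1−X) = 3.262 mol·L⁻¹.
Along a PFR/batch, dC_R/dC_A = −r_R/(r_R+r_S) = −k₁/(k₁+k₂·C_A).
Integrating from C_{A0} to C_A: C_R = (3.02/1.00)·ln[(3.02+1.00·6.04)/(3.02+1.00·3.26)] = 3.020·ln(9.060/6.282) = 1.106 mol·L⁻¹.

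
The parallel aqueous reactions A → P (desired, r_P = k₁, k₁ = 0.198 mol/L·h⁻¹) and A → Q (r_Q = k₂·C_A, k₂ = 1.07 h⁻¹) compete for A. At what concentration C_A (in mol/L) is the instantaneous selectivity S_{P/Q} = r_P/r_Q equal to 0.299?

S_{P/Q} = (k₁/k₂)·C_A⁻¹ ⇒ C_A = (S·k₂/k₁)^(-1).
= (0.299×1.07/0.198)^(-1) = (1.616)^(-1) = 0.619 mol/L.

0.619 mol/L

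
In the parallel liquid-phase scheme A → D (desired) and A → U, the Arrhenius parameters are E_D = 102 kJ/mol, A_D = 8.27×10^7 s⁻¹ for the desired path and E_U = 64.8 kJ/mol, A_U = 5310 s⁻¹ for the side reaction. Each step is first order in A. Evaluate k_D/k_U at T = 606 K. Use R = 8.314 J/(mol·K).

9.68

Since both paths have the same order in A, the concentration cancels and S_{D/U} = k_D/k_U = (A_D/A_U)·exp[(E_U−E_D)/(RT)].
(E_U−E_D)/(RT) = (64.8−102)×10³/(8.314×606) = -37200/5038 = -7.383.
k_D/k_U = (8.27×10^7/5310)·exp(-7.383) = 15574 × 6.214×10^-4 = 9.68.
Since E_D > E_U, raising the temperature improves selectivity toward D.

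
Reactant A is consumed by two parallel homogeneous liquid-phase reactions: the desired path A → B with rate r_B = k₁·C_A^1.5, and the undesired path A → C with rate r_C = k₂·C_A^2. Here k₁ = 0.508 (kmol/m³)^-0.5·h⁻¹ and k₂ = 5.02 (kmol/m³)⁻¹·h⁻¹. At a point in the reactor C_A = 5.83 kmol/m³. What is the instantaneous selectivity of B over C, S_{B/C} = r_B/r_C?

S_{B/C} = r_B/r_C = (k₁·C_A^1.5)/(k₂·C_A^2) = (k₁/k₂)·C_A^-0.5.
= (0.508×5.830^1.5) / (5.02×5.830^2) = 7.151/170.6 = 0.0419.
The undesired path is higher order in A, so low C_A (CSTR or dilute feed) favours B.

0.0419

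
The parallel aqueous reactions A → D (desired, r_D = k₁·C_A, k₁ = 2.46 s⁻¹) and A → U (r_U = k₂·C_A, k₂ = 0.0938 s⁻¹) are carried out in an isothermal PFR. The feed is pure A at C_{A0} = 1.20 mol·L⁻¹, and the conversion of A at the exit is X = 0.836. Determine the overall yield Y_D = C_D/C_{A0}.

C_A = C_{A0}(1−X) = 0.1968 mol·L⁻¹.
Both paths are first order in A, so the instantaneous fraction to D is constant: dC_D/d(−C_A) = k₁/(k₁+k₂) = 0.9633.
C_D = 0.9633·(C_{A0}−C_A) = 0.9633×1.003 = 0.966 mol·L⁻¹.
Y_D = C_D/C_{A0} = 0.9664/1.20 = 0.805.

0.805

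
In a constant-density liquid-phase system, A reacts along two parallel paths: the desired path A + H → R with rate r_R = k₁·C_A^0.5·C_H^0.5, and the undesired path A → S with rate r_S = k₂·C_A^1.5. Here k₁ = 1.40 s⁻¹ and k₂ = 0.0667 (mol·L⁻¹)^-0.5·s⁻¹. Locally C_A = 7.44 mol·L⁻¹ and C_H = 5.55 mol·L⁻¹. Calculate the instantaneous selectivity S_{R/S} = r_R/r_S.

S_{R/S} = r_R/r_S = (k₁·C_A^0.5·C_H^0.5)/(k₂·C_A^1.5) = (k₁/k₂)·C_A⁻¹·C_H^0.5.
= (1.40×7.440^0.5×5.550^0.5) / (0.0667×7.440^1.5) = 8.996/1.354 = 6.65.

6.65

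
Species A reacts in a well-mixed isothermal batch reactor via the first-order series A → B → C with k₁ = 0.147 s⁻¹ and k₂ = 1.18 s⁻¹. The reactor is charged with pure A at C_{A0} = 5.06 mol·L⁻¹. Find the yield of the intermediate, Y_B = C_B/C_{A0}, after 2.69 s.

0.0899

The intermediate concentration in a first-order A→B→C sequence is C_B = k₁C_{A0}(e^(−k₁t) − e^(−k₂t))/(k₂−k₁).
e^(−k₁t) = e^(−0.147×2.69) = e^(−0.3954) = 0.6734; e^(−k₂t) = e^(−3.174) = 0.04183.
C_B = 0.147×5.06/(1.18−0.147) × (0.6734−0.04183) = 0.7201×0.6316 = 0.4548 mol·L⁻¹.
Y_B = C_B/C_{A0} = 0.4548/5.06 = 0.0899.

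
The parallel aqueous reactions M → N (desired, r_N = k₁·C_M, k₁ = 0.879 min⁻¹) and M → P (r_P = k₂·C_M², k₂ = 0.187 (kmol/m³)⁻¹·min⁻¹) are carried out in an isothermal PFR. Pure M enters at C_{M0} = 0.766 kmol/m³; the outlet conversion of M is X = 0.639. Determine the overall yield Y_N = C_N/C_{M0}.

C_M = C_{M0}(1−X) = 0.2765 kmol/m³.
Along a PFR/batch, dC_N/dC_M = −r_N/(r_N+r_P) = −k₁/(k₁+k₂·C_M).
Integrating from C_{M0} to C_M: C_N = (0.879/0.187)·ln[(0.879+0.187·0.766)/(0.879+0.187·0.277)] = 4.701·ln(1.022/0.9307) = 0.4409 kmol/m³.
Y_N = C_N/C_{M0} = 0.4409/0.766 = 0.576.

0.576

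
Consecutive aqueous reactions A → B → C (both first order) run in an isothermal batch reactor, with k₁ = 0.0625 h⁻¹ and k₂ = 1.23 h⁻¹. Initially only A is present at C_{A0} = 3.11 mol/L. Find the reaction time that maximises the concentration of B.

2.55 h

For first-order series the maximum of C_B occurs at t_opt = ln(k₂/k₁)/(k₂−k₁).
= ln(1.23/0.0625)/(1.23−0.0625) = ln(19.68)/1.167 = 2.980/1.167 = 2.55 h.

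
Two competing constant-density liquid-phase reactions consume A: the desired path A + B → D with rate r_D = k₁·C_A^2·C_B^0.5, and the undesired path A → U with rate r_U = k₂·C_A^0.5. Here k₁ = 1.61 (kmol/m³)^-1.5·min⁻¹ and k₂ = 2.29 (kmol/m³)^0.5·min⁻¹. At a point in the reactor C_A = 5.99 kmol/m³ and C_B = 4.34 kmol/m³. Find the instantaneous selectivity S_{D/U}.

S_{D/U} = r_D/r_U = (k₁·C_A^2·C_B^0.5)/(k₂·C_A^0.5) = (k₁/k₂)·C_A^1.5·C_B^0.5.
= (1.61×5.990^2×4.340^0.5) / (2.29×5.990^0.5) = 120.3/5.605 = 21.5.

21.5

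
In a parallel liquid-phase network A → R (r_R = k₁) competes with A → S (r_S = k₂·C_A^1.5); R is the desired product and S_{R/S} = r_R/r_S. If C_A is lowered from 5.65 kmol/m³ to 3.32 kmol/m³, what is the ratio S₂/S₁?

S_{R/S} = (k₁/k₂)·C_A^-1.5, so S₂/S₁ = (C_{A,2}/C_{A,1})^-1.5.
= (3.32/5.65)^(-1.5) = (0.5876)^(-1.5) = 2.22.

2.22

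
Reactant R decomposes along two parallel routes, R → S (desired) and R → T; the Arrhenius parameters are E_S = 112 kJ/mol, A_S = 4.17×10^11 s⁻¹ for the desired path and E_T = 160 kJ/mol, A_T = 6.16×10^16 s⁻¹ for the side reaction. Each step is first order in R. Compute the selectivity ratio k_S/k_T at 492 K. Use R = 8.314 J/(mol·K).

0.845

k_S/k_T = (A_S/A_T)·exp[−(E_S−E_T)/(RT)] = (A_S/A_T)·exp[(E_T−E_S)/(RT)].
(E_T−E_S)/(RT) = (160−112)×10³/(8.314×492) = 48000/4090 = 11.73.
k_S/k_T = (4.17×10^11/6.16×10^16)·exp(11.73) = 6.769×10^-6 × 1.248×10^5 = 0.845.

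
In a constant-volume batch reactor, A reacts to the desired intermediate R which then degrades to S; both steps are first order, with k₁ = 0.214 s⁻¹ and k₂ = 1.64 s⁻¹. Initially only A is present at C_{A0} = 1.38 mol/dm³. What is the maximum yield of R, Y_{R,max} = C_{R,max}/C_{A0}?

Evaluating C_R at t_opt = ln(k₂/k₁)/(k₂−k₁) gives C_{R,max}/C_{A0} = (k₁/k₂)^[k₂/(k₂−k₁)].
= (0.214/1.64)^(1.64/(1.64−0.214)) = (0.1305)^(1.150) = 0.09613.

0.0961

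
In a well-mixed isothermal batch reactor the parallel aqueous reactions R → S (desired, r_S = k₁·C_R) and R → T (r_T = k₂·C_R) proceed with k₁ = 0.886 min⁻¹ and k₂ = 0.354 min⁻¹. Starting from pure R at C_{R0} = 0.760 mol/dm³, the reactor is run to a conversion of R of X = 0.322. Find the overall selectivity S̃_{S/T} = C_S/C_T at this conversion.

C_R = C_{R0}(1−X) = 0.5153 mol/dm³.
Both paths are first order in R, so the instantaneous fraction to S is constant: dC_S/d(−C_R) = k₁/(k₁+k₂) = 0.7145.
C_S = 0.7145·(C_{R0}−C_R) = 0.7145×0.2447 = 0.175 mol/dm³.
C_T = (C_{R0}−C_R)−C_S = 0.06986 mol/dm³; S̃_{S/T} = 0.1749/0.06986 = 2.50.

2.50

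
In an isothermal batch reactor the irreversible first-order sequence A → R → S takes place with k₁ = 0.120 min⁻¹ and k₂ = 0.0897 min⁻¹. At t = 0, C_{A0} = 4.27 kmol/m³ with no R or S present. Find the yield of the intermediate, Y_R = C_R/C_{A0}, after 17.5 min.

The intermediate concentration in a first-order A→B→C sequence is C_R = k₁C_{A0}(e^(−k₁t) − e^(−k₂t))/(k₂−k₁).
e^(−k₁t) = e^(−0.120×17.5) = e^(−2.100) = 0.1225; e^(−k₂t) = e^(−1.570) = 0.2081.
C_R = 0.120×4.27/(0.0897−0.120) × (0.1225−0.2081) = (-16.91)×(-0.08564) = 1.448 kmol/m³.
Y_R = C_R/C_{A0} = 1.448/4.27 = 0.339.

0.339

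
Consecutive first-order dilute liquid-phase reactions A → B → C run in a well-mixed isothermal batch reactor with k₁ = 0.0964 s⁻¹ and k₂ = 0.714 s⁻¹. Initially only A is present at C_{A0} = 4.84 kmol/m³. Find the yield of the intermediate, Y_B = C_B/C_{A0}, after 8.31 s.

Solving the coupled first-order balances gives C_B(t) = [k₁/(k₂−k₁)]·C_{A0}·(e^(−k₁t) − e^(−k₂t)).
e^(−k₁t) = e^(−0.0964×8.31) = e^(−0.8011) = 0.4488; e^(−k₂t) = e^(−5.933) = 0.002650.
C_B = 0.0964×4.84/(0.714−0.0964) × (0.4488−0.002650) = 0.7555×0.4462 = 0.3371 kmol/m³.
Y_B = C_B/C_{A0} = 0.3371/4.84 = 0.0696.

0.0696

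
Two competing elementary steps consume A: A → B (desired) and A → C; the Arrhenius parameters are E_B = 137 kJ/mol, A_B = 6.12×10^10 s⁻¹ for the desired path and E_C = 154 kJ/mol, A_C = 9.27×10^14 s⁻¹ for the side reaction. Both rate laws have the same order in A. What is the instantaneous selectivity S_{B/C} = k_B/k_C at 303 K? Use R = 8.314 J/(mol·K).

0.0563

k_B/k_C = (A_B/A_C)·exp[−(E_B−E_C)/(RT)] = (A_B/A_C)·exp[(E_C−E_B)/(RT)].
(E_C−E_B)/(RT) = (154−137)×10³/(8.314×303) = 17000/2519 = 6.748.
k_B/k_C = (6.12×10^10/9.27×10^14)·exp(6.748) = 6.602×10^-5 × 852.6 = 0.0563.
Since E_B < E_C, lowering the temperature improves selectivity toward B.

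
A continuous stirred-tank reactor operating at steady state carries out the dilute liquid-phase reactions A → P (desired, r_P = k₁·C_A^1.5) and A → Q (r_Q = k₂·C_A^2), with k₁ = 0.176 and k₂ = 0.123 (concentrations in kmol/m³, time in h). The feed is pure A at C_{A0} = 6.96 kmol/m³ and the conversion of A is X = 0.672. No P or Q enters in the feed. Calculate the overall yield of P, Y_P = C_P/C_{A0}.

0.327

Exit C_A = C_{A0}(1−X) = 6.96×0.328 = 2.283 kmol/m³.
In a CSTR the entire volume is at exit conditions, so r_P = 0.176×2.283^1.5 = 0.6071 and r_Q = 0.123×2.283^2 = 0.6410.
Fraction of consumed A going to P: r_P/(r_P+r_Q) = 0.4864.
C_P = 0.4864·C_{A0}·X = 0.4864×6.96×0.672 = 2.27 kmol/m³; Y_P = C_P/C_{A0} = 0.327.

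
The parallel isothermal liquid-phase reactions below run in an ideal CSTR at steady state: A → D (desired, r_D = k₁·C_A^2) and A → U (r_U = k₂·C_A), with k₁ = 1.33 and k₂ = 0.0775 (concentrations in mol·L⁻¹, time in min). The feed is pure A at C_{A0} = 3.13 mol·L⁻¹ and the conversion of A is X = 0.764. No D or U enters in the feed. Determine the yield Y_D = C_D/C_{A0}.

Exit C_A = C_{A0}(1−X) = 3.13×0.236 = 0.7387 mol·L⁻¹.
Rates in a CSTR are evaluated at the outlet concentration: r_D = 1.33×0.7387^2 = 0.7257, r_U = 0.0775×0.7387 = 0.05725.
Fraction of consumed A going to D: r_D/(r_D+r_U) = 0.9269.
C_D = 0.9269·C_{A0}·X = 0.9269×3.13×0.764 = 2.22 mol·L⁻¹; Y_D = C_D/C_{A0} = 0.708.

0.708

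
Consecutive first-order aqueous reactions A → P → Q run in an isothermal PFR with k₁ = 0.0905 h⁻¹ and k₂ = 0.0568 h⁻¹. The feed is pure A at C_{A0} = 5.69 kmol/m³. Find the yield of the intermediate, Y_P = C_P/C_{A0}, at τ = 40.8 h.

The intermediate concentration in a first-order A→B→C sequence is C_P = k₁C_{A0}(e^(−k₁τ) − e^(−k₂τ))/(k₂−k₁).
e^(−k₁τ) = e^(−0.0905×40.8) = e^(−3.692) = 0.02491; e^(−k₂τ) = e^(−2.317) = 0.09853.
C_P = 0.0905×5.69/(0.0568−0.0905) × (0.02491−0.09853) = (-15.28)×(-0.07361) = 1.125 kmol/m³.
Y_P = C_P/C_{A0} = 1.125/5.69 = 0.198.

0.198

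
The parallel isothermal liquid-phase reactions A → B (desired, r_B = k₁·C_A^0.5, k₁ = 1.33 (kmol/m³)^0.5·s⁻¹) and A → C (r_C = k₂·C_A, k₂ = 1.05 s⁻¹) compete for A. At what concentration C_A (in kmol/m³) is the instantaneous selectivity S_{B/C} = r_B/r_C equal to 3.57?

0.126 kmol/m³

S_{B/C} = (k₁/k₂)·C_A^-0.5 ⇒ C_A = (S·k₂/k₁)^(-2).
= (3.57×1.05/1.33)^(-2) = (2.818)^(-2) = 0.126 kmol/m³.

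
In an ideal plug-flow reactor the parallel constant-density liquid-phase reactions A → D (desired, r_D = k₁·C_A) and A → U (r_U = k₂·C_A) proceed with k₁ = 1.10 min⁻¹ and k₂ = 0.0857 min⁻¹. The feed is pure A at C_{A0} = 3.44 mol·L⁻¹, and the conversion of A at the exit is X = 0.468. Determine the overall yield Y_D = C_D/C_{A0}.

C_A = C_{A0}(1−X) = 1.830 mol·L⁻¹.
Both paths are first order in A, so the instantaneous fraction to D is constant: dC_D/d(−C_A) = k₁/(k₁+k₂) = 0.9277.
C_D = 0.9277·(C_{A0}−C_A) = 0.9277×1.610 = 1.49 mol·L⁻¹.
Y_D = C_D/C_{A0} = 1.494/3.44 = 0.434.

0.434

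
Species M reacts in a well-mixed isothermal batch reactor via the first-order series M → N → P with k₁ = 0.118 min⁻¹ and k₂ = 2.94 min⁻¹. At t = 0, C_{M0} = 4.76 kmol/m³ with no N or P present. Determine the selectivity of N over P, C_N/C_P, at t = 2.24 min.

For first-order series with pure M initially, C_N(t) = k₁C_{M0}/(k₂−k₁)·(e^(−k₁t) − e^(−k₂t)).
e^(−k₁t) = e^(−0.118×2.24) = e^(−0.2643) = 0.7677; e^(−k₂t) = e^(−6.586) = 0.001380.
C_N = 0.118×4.76/(2.94−0.118) × (0.7677−0.001380) = 0.1990×0.7663 = 0.1525 kmol/m³.
C_M = C_{M0}e^(−k₁t) = 3.654 kmol/m³, so C_P = C_{M0}−C_M−C_N = 0.9531 kmol/m³; C_N/C_P = 0.160.

0.160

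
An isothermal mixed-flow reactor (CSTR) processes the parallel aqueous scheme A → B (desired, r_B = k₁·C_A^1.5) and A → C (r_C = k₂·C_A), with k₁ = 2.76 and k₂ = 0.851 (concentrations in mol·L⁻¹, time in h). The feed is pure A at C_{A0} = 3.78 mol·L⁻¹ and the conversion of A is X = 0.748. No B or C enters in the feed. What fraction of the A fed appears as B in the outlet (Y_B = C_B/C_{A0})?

0.568

Exit C_A = C_{A0}(1−X) = 3.78×0.252 = 0.9526 mol·L⁻¹.
In a CSTR the entire volume is at exit conditions, so r_B = 2.76×0.9526^1.5 = 2.566 and r_C = 0.851×0.9526 = 0.8106.
Fraction of consumed A going to B: r_B/(r_B+r_C) = 0.7599.
C_B = 0.7599·C_{A0}·X = 0.7599×3.78×0.748 = 2.15 mol·L⁻¹; Y_B = C_B/C_{A0} = 0.568.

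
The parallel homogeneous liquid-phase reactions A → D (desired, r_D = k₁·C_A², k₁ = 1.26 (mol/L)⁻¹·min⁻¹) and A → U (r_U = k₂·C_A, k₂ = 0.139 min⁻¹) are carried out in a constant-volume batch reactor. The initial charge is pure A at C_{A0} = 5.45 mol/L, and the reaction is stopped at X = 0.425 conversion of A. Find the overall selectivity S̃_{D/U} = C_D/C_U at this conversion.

38.0

C_A = C_{A0}(1−X) = 3.134 mol/L.
Along a PFR/batch, dC_U/dC_A = −r_U/(r_D+r_U) = −k₂/(k₂+k₁·C_A).
Integrating from C_{A0} to C_A: C_U = (0.139/1.26)·ln[(0.139+1.26·5.45)/(0.139+1.26·3.13)] = 0.1103·ln(7.006/4.088) = 0.05944 mol/L.
Then C_D = (C_{A0}−C_A) − C_U = 2.316 − 0.05944 = 2.257 mol/L.
S̃_{D/U} = C_D/C_U = 2.257/0.05944 = 38.0.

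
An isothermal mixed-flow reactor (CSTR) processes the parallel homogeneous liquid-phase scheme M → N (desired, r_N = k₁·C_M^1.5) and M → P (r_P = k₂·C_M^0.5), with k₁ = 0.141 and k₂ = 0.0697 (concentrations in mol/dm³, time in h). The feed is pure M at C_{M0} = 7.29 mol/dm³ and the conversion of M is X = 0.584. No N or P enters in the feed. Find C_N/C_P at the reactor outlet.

6.13

Exit C_M = C_{M0}(1−X) = 7.29×0.416 = 3.033 mol/dm³.
In a CSTR the entire volume is at exit conditions, so r_N = 0.141×3.033^1.5 = 0.7446 and r_P = 0.0697×3.033^0.5 = 0.1214.
Overall selectivity = C_N/C_P = r_Nτ/(r_Pτ) = r_N/r_P = 6.13.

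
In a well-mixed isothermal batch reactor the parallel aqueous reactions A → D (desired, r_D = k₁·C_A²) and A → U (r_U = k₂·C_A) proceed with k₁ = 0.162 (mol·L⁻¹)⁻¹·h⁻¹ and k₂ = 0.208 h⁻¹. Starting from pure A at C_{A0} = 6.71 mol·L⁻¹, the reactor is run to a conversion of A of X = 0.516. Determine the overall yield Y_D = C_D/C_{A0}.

0.407

C_A = C_{A0}(1−X) = 3.248 mol·L⁻¹.
Along a PFR/batch, dC_U/dC_A = −r_U/(r_D+r_U) = −k₂/(k₂+k₁·C_A).
Integrating from C_{A0} to C_A: C_U = (0.208/0.162)·ln[(0.208+0.162·6.71)/(0.208+0.162·3.25)] = 1.284·ln(1.295/0.7341) = 0.7288 mol·L⁻¹.
Then C_D = (C_{A0}−C_A) − C_U = 3.462 − 0.7288 = 2.734 mol·L⁻¹.
Y_D = C_D/C_{A0} = 2.734/6.71 = 0.407.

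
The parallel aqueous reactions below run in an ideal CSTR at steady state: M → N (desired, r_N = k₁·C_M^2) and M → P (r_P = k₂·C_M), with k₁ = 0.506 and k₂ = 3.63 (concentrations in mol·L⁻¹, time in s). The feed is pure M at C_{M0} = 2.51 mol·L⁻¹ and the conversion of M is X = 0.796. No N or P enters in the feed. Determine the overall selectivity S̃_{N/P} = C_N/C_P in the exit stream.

Exit C_M = C_{M0}(1−X) = 2.51×0.204 = 0.5120 mol·L⁻¹.
A CSTR operates uniformly at the exit composition, giving r_N = 0.1327 and r_P = 1.859 (each k·C_M^n at C_M = 0.5120).
Overall selectivity = C_N/C_P = r_Nτ/(r_Pτ) = r_N/r_P = 0.0714.

0.0714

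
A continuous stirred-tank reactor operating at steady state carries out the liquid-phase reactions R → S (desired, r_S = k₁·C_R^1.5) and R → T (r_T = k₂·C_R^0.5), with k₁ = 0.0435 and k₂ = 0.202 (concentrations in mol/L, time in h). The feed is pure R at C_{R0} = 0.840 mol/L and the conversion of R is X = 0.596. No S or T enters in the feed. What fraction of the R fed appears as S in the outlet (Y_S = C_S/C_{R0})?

Exit C_R = C_{R0}(1−X) = 0.840×0.404 = 0.3394 mol/L.
A CSTR operates uniformly at the exit composition, giving r_S = 0.008600 and r_T = 0.1177 (each k·C_R^n at C_R = 0.3394).
Fraction of consumed R going to S: r_S/(r_S+r_T) = 0.06810.
C_S = 0.06810·C_{R0}·X = 0.06810×0.840×0.596 = 0.0341 mol/L; Y_S = C_S/C_{R0} = 0.0406.

0.0406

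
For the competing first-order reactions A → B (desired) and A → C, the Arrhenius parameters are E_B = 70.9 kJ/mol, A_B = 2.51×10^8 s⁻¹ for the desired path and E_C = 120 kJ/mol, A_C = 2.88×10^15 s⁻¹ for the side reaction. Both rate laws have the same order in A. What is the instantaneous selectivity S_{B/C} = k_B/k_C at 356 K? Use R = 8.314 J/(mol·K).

Since both paths have the same order in A, the concentration cancels and S_{B/C} = k_B/k_C = (A_B/A_C)·exp[(E_C−E_B)/(RT)].
(E_C−E_B)/(RT) = (120−70.9)×10³/(8.314×356) = 49100/2960 = 16.59.
k_B/k_C = (2.51×10^8/2.88×10^15)·exp(16.59) = 8.715×10^-8 × 1.602×10^7 = 1.40.

1.40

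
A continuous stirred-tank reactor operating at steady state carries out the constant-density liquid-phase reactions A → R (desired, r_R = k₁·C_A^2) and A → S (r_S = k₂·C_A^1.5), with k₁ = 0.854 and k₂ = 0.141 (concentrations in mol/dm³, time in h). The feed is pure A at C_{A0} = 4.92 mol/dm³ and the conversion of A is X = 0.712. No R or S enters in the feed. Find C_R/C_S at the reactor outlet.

Exit C_A = C_{A0}(1−X) = 4.92×0.288 = 1.417 mol/dm³.
In a CSTR the entire volume is at exit conditions, so r_R = 0.854×1.417^2 = 1.715 and r_S = 0.141×1.417^1.5 = 0.2378.
Overall selectivity = C_R/C_S = r_Rτ/(r_Sτ) = r_R/r_S = 7.21.

7.21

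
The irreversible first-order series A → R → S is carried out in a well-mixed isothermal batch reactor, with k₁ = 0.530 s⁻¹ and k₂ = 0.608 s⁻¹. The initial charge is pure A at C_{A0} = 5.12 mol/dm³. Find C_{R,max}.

1.76 mol/dm³

For a first-order series the maximum intermediate yield is C_{R,max}/C_{A0} = (k₁/k₂)^[k₂/(k₂−k₁)].
= (0.530/0.608)^(0.608/(0.608−0.530)) = (0.8717)^(7.795) = 0.3429.
C_{R,max} = 0.3429×5.12 = 1.76 mol/dm³.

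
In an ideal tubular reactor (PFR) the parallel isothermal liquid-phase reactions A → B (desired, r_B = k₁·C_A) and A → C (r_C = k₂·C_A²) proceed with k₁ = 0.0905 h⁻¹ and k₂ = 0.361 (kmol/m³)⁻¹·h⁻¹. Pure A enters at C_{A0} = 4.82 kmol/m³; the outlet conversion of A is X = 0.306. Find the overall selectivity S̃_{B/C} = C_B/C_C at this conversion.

C_A = C_{A0}(1−X) = 3.345 kmol/m³.
Along a PFR/batch, dC_B/dC_A = −r_B/(r_B+r_C) = −k₁/(k₁+k₂·C_A).
Integrating from C_{A0} to C_A: C_B = (0.0905/0.361)·ln[(0.0905+0.361·4.82)/(0.0905+0.361·3.35)] = 0.2507·ln(1.831/1.298) = 0.08617 kmol/m³.
C_C = (C_{A0}−C_A)−C_B = 1.389 kmol/m³; S̃_{B/C} = 0.08617/1.389 = 0.0620.

0.0620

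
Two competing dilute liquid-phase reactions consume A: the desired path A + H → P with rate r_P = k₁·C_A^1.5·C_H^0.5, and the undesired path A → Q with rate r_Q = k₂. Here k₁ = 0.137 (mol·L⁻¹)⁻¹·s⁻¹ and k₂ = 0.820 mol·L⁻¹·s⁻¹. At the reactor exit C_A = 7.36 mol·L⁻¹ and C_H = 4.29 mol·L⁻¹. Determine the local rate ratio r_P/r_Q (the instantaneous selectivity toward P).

S_{P/Q} = r_P/r_Q = (k₁·C_A^1.5·C_H^0.5)/(k₂) = (k₁/k₂)·C_A^1.5·C_H^0.5.
= (0.137×7.360^1.5×4.290^0.5) / (0.820) = 5.666/0.8200 = 6.91.
Since the desired path is higher order in A, keeping C_A high (PFR or concentrated feed) favours P.

6.91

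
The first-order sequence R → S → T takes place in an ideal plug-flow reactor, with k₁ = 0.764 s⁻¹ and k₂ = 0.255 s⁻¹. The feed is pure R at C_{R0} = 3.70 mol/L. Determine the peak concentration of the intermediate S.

2.14 mol/L

At the optimum, C_{S,max}/C_{R0} = (k₁/k₂)^[k₂/(k₂−k₁)].
= (0.764/0.255)^(0.255/(0.255−0.764)) = (2.996)^(-0.5010) = 0.5771.
C_{S,max} = 0.5771×3.70 = 2.14 mol/L.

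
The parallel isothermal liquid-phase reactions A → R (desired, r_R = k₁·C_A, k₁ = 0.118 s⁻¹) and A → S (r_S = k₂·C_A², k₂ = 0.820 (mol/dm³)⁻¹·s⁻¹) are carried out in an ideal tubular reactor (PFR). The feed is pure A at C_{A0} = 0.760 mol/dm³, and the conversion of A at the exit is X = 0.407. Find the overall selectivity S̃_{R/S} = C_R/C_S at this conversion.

C_A = C_{A0}(1−X) = 0.4507 mol/dm³.
Along a PFR/batch, dC_R/dC_A = −r_R/(r_R+r_S) = −k₁/(k₁+k₂·C_A).
Integrating from C_{A0} to C_A: C_R = (0.118/0.820)·ln[(0.118+0.820·0.760)/(0.118+0.820·0.451)] = 0.1439·ln(0.7412/0.4876) = 0.06028 mol/dm³.
C_S = (C_{A0}−C_A)−C_R = 0.2490 mol/dm³; S̃_{R/S} = 0.06028/0.2490 = 0.242.

0.242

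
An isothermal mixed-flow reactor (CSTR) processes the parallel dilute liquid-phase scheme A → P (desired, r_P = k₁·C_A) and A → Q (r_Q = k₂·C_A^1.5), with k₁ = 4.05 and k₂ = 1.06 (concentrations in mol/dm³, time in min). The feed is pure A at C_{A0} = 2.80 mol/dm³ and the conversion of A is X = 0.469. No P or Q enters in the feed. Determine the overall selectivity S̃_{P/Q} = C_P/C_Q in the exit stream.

3.13

Exit C_A = C_{A0}(1−X) = 2.80×0.531 = 1.487 mol/dm³.
Rates in a CSTR are evaluated at the outlet concentration: r_P = 4.05×1.487 = 6.022, r_Q = 1.06×1.487^1.5 = 1.922.
Overall selectivity = C_P/C_Q = r_Pτ/(r_Qτ) = r_P/r_Q = 3.13.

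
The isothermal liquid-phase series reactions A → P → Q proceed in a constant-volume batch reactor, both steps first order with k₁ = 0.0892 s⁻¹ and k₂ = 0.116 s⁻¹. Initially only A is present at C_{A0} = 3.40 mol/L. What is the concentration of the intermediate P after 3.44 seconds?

Solving the coupled first-order balances gives C_P(t) = [k₁/(k₂−k₁)]·C_{A0}·(e^(−k₁t) − e^(−k₂t)).
e^(−k₁t) = e^(−0.0892×3.44) = e^(−0.3068) = 0.7358; e^(−k₂t) = e^(−0.3990) = 0.6710.
C_P = 0.0892×3.40/(0.116−0.0892) × (0.7358−0.6710) = 11.32×0.06480 = 0.7333 mol/L.

0.733 mol/L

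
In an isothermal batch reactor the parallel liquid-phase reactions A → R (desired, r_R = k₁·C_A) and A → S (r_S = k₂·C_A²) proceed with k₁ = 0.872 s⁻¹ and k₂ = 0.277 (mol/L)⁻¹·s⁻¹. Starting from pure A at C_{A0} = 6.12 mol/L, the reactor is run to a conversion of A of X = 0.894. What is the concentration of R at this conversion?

2.81 mol/L

C_A = C_{A0}(1−X) = 0.6487 mol/L.
Along a PFR/batch, dC_R/dC_A = −r_R/(r_R+r_S) = −k₁/(k₁+k₂·C_A).
Integrating from C_{A0} to C_A: C_R = (0.872/0.277)·ln[(0.872+0.277·6.12)/(0.872+0.277·0.649)] = 3.148·ln(2.567/1.052) = 2.809 mol/L.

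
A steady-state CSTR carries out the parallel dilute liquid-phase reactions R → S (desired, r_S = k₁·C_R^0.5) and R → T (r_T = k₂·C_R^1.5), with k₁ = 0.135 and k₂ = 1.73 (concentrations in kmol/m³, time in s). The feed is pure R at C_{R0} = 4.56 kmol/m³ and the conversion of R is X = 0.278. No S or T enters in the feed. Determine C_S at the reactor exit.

Exit C_R = C_{R0}(1−X) = 4.56×0.722 = 3.292 kmol/m³.
In a CSTR the entire volume is at exit conditions, so r_S = 0.135×3.292^0.5 = 0.2450 and r_T = 1.73×3.292^1.5 = 10.33.
Fraction of consumed R going to S: r_S/(r_S+r_T) = 0.02315.
C_S = 0.02315·C_{R0}·X = 0.02315×4.56×0.278 = 0.0294 kmol/m³.

0.0294 kmol/m³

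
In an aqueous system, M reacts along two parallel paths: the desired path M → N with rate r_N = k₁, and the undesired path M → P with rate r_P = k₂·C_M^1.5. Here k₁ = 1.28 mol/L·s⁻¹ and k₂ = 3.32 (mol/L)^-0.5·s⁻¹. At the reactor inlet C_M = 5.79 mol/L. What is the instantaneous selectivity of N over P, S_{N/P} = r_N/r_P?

S_{N/P} = r_N/r_P = (k₁)/(k₂·C_M^1.5) = (k₁/k₂)·C_M^-1.5.
= (1.28) / (3.32×5.790^1.5) = 1.280/46.25 = 0.0277.
The undesired path is higher order in M, so low C_M (CSTR or dilute feed) favours N.

0.0277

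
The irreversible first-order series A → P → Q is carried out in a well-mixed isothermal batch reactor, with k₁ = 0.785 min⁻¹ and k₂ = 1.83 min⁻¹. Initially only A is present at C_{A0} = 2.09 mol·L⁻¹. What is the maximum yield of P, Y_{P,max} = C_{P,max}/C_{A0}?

Evaluating C_P at t_opt = ln(k₂/k₁)/(k₂−k₁) gives C_{P,max}/C_{A0} = (k₁/k₂)^[k₂/(k₂−k₁)].
= (0.785/1.83)^(1.83/(1.83−0.785)) = (0.4290)^(1.751) = 0.2271.

0.227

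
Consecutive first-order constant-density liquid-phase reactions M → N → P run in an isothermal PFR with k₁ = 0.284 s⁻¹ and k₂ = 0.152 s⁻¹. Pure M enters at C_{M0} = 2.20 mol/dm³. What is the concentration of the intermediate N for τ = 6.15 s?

1.03 mol/dm³

Solving the coupled first-order balances gives C_N(τ) = [k₁/(k₂−k₁)]·C_{M0}·(e^(−k₁τ) − e^(−k₂τ)).
e^(−k₁τ) = e^(−0.284×6.15) = e^(−1.747) = 0.1744; e^(−k₂τ) = e^(−0.9348) = 0.3927.
C_N = 0.284×2.20/(0.152−0.284) × (0.1744−0.3927) = (-4.733)×(-0.2183) = 1.033 mol/dm³.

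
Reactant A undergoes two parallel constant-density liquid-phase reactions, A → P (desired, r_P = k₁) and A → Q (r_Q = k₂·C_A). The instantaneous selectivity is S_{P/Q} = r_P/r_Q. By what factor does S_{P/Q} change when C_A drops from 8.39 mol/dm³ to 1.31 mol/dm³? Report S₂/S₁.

S_{P/Q} = (k₁/k₂)·C_A⁻¹, so S₂/S₁ = (C_{A,2}/C_{A,1})⁻¹.
= 8.39/1.31 = 6.40.
Selectivity toward P rises as C_A falls — low-concentration operation is favoured.

6.40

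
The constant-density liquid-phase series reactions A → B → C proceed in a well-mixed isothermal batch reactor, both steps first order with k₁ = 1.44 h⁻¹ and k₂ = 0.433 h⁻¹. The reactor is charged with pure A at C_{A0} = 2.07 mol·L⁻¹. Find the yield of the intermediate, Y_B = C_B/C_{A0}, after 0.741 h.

0.546

Solving the coupled first-order balances gives C_B(t) = [k₁/(k₂−k₁)]·C_{A0}·(e^(−k₁t) − e^(−k₂t)).
e^(−k₁t) = e^(−1.44×0.741) = e^(−1.067) = 0.3440; e^(−k₂t) = e^(−0.3209) = 0.7255.
C_B = 1.44×2.07/(0.433−1.44) × (0.3440−0.7255) = (-2.960)×(-0.3815) = 1.129 mol·L⁻¹.
Y_B = C_B/C_{A0} = 1.129/2.07 = 0.546.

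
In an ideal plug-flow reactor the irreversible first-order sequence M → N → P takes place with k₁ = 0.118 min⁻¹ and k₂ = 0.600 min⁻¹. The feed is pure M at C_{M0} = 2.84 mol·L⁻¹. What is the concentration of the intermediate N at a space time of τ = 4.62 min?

0.360 mol·L⁻¹

For first-order series with pure M initially, C_N(τ) = k₁C_{M0}/(k₂−k₁)·(e^(−k₁τ) − e^(−k₂τ)).
e^(−k₁τ) = e^(−0.118×4.62) = e^(−0.5452) = 0.5797; e^(−k₂τ) = e^(−2.772) = 0.06254.
C_N = 0.118×2.84/(0.600−0.118) × (0.5797−0.06254) = 0.6953×0.5172 = 0.3596 mol·L⁻¹.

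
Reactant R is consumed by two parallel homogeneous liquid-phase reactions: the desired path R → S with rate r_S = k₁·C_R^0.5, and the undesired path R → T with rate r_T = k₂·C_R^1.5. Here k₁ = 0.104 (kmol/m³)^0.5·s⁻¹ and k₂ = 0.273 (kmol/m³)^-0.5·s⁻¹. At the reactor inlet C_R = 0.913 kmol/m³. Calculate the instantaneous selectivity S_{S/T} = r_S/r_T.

0.417

S_{S/T} = r_S/r_T = (k₁·C_R^0.5)/(k₂·C_R^1.5) = (k₁/k₂)·C_R⁻¹.
= (0.104×0.9130^0.5) / (0.273×0.9130^1.5) = 0.09937/0.2382 = 0.417.
The undesired path is higher order in R, so low C_R (CSTR or dilute feed) favours S.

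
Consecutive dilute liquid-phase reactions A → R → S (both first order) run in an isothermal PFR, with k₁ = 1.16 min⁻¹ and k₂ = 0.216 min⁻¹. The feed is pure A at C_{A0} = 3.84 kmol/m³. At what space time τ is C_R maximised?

1.78 min

The intermediate peaks when r₁ = r₂, i.e. k₁e^(−k₁τ) = k₂e^(−k₂τ), giving τ_opt = ln(k₂/k₁)/(k₂−k₁).
= ln(0.216/1.16)/(0.216−1.16) = ln(0.1862)/-0.9440 = -1.681/-0.9440 = 1.78 min.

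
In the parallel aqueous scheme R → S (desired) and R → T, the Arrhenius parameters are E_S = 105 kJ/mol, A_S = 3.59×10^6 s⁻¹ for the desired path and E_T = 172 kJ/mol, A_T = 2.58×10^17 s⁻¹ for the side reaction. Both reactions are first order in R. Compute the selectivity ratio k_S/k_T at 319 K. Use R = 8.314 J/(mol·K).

1.30

k_S/k_T = (A_S/A_T)·exp[−(E_S−E_T)/(RT)] = (A_S/A_T)·exp[(E_T−E_S)/(RT)].
(E_T−E_S)/(RT) = (172−105)×10³/(8.314×319) = 67000/2652 = 25.26.
k_S/k_T = (3.59×10^6/2.58×10^17)·exp(25.26) = 1.391×10^-11 × 9.361×10^10 = 1.30.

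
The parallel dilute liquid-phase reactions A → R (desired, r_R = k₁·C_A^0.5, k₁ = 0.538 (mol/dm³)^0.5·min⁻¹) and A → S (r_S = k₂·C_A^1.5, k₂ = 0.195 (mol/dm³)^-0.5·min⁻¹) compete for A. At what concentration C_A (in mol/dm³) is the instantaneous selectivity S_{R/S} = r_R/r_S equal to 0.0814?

33.9 mol/dm³

S_{R/S} = (k₁/k₂)·C_A⁻¹ ⇒ C_A = (S·k₂/k₁)^(-1).
= (0.0814×0.195/0.538)^(-1) = (0.02950)^(-1) = 33.9 mol/dm³.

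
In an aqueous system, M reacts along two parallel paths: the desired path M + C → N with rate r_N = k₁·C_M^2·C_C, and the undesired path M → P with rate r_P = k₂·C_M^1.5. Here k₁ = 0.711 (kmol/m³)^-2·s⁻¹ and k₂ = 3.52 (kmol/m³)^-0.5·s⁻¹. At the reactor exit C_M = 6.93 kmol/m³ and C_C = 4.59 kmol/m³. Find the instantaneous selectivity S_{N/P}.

S_{N/P} = r_N/r_P = (k₁·C_M^2·C_C)/(k₂·C_M^1.5) = (k₁/k₂)·C_M^0.5·C_C.
= (0.711×6.930^2×4.590) / (3.52×6.930^1.5) = 156.7/64.22 = 2.44.
Since the desired path is higher order in M, keeping C_M high (PFR or concentrated feed) favours N.

2.44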